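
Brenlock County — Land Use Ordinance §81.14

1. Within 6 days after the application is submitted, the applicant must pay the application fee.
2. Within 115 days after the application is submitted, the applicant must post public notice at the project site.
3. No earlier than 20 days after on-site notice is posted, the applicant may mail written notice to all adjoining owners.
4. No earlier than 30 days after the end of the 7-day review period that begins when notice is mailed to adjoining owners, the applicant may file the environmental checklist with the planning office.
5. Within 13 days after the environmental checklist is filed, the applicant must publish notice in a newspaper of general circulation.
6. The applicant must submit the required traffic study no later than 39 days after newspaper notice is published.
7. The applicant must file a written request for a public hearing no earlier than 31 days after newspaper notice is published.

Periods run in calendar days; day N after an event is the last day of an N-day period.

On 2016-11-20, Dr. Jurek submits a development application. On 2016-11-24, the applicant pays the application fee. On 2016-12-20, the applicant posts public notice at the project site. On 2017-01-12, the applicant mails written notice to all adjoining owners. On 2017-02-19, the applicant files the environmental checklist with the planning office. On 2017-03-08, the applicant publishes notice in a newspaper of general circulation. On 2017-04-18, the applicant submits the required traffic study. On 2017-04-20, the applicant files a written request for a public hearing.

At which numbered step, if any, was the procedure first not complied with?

(1) due by 2016-11-20 + 6 days = 2016-11-26; completed 2016-11-24, before the deadline.
(2) due by 2016-11-20 + 115 days = 2017-03-15; done 2016-12-20 — timely.
(3) permitted from 2016-12-20 + 20 days = 2017-01-09 onward; 2017-01-12 is on or after that date.
(4) permitted from 2017-01-19 + 30 days = 2017-02-18 onward; 2017-02-19 is on or after that date.
(5) due by 2017-02-19 + 13 days = 2017-03-04; not done until 2017-03-08, 4 days after the deadline.
That is the first point of non-compliance.

Step 5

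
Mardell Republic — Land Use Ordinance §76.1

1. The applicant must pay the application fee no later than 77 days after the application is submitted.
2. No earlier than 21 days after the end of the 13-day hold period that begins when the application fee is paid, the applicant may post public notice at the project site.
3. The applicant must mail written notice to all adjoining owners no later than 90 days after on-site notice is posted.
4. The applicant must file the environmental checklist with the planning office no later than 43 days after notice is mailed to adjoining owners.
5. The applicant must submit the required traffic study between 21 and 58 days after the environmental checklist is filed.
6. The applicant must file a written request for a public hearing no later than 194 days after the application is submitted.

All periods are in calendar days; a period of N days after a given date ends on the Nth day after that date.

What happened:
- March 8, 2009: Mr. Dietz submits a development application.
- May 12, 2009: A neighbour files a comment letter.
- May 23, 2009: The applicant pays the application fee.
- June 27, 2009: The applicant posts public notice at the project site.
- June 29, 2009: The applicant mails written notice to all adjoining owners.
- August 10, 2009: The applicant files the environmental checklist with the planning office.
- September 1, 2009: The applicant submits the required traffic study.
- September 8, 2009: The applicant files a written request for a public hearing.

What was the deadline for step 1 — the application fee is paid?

Step 1 runs from March 8, 2009, when the application is submitted. 77 days after March 8, 2009 is May 24, 2009.

May 24, 2009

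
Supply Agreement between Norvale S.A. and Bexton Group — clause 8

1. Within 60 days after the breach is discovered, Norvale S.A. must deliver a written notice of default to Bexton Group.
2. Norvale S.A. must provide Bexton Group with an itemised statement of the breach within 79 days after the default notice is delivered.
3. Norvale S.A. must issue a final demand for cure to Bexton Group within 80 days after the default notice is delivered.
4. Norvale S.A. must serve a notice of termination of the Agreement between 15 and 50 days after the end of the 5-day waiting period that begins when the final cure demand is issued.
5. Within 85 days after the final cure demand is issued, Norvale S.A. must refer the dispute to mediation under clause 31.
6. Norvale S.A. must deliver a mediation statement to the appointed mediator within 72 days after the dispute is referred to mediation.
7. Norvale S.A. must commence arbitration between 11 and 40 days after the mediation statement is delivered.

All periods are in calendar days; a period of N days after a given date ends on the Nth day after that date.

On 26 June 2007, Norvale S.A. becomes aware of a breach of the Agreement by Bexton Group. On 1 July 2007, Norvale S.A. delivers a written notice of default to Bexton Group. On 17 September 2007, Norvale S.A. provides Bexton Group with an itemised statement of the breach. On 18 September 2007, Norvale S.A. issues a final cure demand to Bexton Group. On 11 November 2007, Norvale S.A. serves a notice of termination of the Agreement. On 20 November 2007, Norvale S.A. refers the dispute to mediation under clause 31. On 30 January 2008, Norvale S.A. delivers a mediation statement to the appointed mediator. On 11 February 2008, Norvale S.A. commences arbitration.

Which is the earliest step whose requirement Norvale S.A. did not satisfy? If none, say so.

None — every step was satisfied

Step 1 — counting 60 days from 26 June 2007 (when the breach is discovered) gives a deadline of 25 August 2007; 1 July 2007 is within that limit.
Step 2 — counting 79 days from 1 July 2007 (when the default notice is delivered) gives a deadline of 18 September 2007; done 17 September 2007 — timely.
Step 3 — counting 80 days from 1 July 2007 (when the default notice is delivered) gives a deadline of 19 September 2007; 18 September 2007 is within that limit.
Step 4 — 15 and 50 days from 23 September 2007 (end of the 5-day waiting period, which began when the final cure demand is issued on 18 September 2007) are 8 October 2007 and 12 November 2007 respectively; 11 November 2007 falls inside that range.
Step 5 — counting 85 days from 18 September 2007 (when the final cure demand is issued) gives a deadline of 12 December 2007; 20 November 2007 is within that limit.
Step 6 — counting 72 days from 20 November 2007 (when the dispute is referred to mediation) gives a deadline of 31 January 2008; done 30 January 2008 — timely.
Step 7 — 11 and 40 days from 30 January 2008 (when the mediation statement is delivered) are 10 February 2008 and 10 March 2008 respectively; 11 February 2008 falls inside that range.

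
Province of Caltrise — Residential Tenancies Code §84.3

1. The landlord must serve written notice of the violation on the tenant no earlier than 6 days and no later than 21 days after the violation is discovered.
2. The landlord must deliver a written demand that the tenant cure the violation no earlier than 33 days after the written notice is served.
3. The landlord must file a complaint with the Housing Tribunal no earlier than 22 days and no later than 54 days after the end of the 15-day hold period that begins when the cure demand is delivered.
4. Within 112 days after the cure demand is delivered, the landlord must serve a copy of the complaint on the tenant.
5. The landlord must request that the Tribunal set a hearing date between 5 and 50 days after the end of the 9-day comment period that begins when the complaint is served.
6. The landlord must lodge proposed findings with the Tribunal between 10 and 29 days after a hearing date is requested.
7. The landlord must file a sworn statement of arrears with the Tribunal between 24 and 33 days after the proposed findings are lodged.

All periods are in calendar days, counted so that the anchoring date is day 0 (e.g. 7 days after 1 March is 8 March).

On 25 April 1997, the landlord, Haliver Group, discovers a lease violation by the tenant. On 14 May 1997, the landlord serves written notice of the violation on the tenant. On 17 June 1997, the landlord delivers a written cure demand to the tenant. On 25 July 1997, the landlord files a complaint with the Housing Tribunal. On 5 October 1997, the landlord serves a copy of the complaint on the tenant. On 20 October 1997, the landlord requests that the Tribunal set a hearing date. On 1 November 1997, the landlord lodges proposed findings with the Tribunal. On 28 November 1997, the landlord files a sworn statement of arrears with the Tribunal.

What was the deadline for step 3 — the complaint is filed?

25 August 1997

The cure demand is delivered on 17 June 1997; the 15-day hold period therefore ends 2 July 1997, and step 3 runs from that date. The window is 22–54 days after 2 July 1997; it closes on 25 August 1997.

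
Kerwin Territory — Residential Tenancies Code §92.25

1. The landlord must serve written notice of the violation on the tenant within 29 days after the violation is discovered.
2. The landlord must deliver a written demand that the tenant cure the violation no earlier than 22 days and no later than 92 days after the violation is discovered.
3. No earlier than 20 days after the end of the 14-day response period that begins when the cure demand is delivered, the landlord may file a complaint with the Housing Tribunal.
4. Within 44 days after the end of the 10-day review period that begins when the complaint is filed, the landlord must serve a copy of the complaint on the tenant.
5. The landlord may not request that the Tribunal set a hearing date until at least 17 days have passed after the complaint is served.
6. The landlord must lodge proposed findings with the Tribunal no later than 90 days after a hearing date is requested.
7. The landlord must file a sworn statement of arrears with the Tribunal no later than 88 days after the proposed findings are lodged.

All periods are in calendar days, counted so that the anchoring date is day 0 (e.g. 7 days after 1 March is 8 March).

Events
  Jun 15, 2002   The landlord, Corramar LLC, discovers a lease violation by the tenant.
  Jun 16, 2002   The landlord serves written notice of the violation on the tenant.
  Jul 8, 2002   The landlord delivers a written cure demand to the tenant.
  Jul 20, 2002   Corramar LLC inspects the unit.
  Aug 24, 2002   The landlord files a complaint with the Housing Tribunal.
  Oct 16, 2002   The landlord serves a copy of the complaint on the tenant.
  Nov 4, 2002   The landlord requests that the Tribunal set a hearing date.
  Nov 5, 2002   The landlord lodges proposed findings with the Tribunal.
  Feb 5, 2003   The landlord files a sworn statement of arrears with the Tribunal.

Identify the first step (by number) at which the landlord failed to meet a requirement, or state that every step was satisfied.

Step 7

(1) due by Jun 15, 2002 + 29 days = Jul 14, 2002; completed Jun 16, 2002, before the deadline.
(2) the permitted window runs from Jun 15, 2002 + 22 = Jul 7, 2002 to Jun 15, 2002 + 92 = Sep 15, 2002; done Jul 8, 2002 — within the window.
(3) permitted from Jul 22, 2002 + 20 days = Aug 11, 2002 onward; done Aug 24, 2002, after the minimum wait.
(4) due by Sep 3, 2002 + 44 days = Oct 17, 2002; done Oct 16, 2002 — timely.
(5) permitted from Oct 16, 2002 + 17 days = Nov 2, 2002 onward; Nov 4, 2002 is on or after that date.
(6) due by Nov 4, 2002 + 90 days = Feb 2, 2003; Nov 5, 2002 is within that limit.
(7) due by Nov 5, 2002 + 88 days = Feb 1, 2003; Feb 5, 2003 misses that deadline by 4 days.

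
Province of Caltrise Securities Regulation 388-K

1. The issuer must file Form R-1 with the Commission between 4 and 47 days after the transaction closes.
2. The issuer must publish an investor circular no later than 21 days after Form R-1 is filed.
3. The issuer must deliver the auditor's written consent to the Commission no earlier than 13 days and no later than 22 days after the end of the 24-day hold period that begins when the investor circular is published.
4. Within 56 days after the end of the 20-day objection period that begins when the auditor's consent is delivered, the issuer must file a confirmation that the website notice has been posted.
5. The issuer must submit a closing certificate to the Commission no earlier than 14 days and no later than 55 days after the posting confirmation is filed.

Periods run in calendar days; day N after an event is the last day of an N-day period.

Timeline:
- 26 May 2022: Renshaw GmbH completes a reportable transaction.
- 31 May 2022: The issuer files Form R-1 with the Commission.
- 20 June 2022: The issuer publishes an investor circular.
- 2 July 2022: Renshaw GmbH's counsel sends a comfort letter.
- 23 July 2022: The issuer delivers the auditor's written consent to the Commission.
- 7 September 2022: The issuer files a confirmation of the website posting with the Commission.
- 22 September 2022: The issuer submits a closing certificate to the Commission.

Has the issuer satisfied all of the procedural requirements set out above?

(1) the permitted window runs from 26 May 2022 + 4 = 30 May 2022 to 26 May 2022 + 47 = 12 July 2022; 31 May 2022 falls inside that range.
(2) due by 31 May 2022 + 21 days = 21 June 2022; completed 20 June 2022, before the deadline.
(3) the permitted window runs from 14 July 2022 + 13 = 27 July 2022 to 14 July 2022 + 22 = 5 August 2022; done 23 July 2022 — 4 days before the window opened.

No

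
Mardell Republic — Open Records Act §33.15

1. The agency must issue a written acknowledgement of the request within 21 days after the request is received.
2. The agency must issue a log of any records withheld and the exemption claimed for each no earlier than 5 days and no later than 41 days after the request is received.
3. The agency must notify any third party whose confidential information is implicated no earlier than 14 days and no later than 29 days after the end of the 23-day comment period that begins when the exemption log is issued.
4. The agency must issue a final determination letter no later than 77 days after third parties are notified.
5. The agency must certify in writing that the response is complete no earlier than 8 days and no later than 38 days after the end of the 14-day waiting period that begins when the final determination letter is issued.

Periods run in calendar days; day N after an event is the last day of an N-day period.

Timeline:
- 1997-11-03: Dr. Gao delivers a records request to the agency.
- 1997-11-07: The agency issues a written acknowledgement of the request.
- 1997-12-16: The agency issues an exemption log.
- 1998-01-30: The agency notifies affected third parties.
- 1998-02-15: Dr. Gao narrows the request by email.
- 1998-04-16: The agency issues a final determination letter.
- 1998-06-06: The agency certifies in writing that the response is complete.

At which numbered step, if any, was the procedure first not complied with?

(1) due by 1997-11-03 + 21 days = 1997-11-24; 1997-11-07 is within that limit.
(2) the permitted window runs from 1997-11-03 + 5 = 1997-11-08 to 1997-11-03 + 41 = 1997-12-14; done 1997-12-16 — 2 days after the window closed.
No need to go further; step 2 was not satisfied.

Step 2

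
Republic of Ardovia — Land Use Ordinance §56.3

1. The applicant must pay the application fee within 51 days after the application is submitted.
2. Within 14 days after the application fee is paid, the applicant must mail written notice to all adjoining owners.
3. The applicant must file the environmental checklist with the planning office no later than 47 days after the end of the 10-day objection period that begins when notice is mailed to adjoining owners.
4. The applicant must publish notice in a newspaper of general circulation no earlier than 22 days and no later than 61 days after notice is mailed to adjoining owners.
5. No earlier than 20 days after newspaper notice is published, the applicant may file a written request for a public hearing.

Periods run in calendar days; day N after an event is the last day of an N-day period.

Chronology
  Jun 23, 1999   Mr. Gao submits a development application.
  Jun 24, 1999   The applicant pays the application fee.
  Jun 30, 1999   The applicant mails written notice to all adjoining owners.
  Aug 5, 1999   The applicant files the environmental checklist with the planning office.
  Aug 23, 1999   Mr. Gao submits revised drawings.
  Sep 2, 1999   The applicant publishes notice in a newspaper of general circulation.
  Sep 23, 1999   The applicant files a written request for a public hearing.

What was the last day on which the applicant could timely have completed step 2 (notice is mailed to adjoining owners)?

Jul 8, 1999

Step 2 runs from Jun 24, 1999, when the application fee is paid. 14 days after Jun 24, 1999 is Jul 8, 1999.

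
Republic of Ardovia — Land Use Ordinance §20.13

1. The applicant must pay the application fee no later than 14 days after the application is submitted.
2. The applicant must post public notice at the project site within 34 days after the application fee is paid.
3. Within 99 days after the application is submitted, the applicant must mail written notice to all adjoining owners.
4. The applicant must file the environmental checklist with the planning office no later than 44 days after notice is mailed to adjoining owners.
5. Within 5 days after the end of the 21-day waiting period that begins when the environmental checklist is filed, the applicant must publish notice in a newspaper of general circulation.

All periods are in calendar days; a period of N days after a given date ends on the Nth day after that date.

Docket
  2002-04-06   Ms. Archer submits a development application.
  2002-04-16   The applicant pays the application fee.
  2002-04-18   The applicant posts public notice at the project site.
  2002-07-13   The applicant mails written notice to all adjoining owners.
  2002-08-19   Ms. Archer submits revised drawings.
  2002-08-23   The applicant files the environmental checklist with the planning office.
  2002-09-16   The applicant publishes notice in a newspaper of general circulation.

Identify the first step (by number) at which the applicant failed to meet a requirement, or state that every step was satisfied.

Step 1 — counting 14 days from 2002-04-06 (when the application is submitted) gives a deadline of 2002-04-20; done 2002-04-16 — timely.
Step 2 — counting 34 days from 2002-04-16 (when the application fee is paid) gives a deadline of 2002-05-20; completed 2002-04-18, before the deadline.
Step 3 — counting 99 days from 2002-04-06 (when the application is submitted) gives a deadline of 2002-07-14; 2002-07-13 is within that limit.
Step 4 — counting 44 days from 2002-07-13 (when notice is mailed to adjoining owners) gives a deadline of 2002-08-26; done 2002-08-23 — timely.
Step 5 — counting 5 days from 2002-09-13 (end of the 21-day waiting period, which began when the environmental checklist is filed on 2002-08-23) gives a deadline of 2002-09-18; completed 2002-09-16, before the deadline.

None — every step was satisfied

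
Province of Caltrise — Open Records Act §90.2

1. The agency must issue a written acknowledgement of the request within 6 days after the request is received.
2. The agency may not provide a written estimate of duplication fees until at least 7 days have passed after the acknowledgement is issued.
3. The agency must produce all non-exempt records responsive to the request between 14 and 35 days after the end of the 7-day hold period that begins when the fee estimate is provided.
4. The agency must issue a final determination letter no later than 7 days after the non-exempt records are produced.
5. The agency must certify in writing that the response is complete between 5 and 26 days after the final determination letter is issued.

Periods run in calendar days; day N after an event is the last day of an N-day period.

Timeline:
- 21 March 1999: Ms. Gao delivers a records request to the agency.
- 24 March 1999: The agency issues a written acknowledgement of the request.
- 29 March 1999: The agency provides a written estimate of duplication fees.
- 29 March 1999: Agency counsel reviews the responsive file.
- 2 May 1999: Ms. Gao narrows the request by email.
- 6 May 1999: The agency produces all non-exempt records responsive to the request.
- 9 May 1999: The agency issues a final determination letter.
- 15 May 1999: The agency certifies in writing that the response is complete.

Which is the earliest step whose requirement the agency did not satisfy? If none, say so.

Step 2

(1) due by 21 March 1999 + 6 days = 27 March 1999; 24 March 1999 is within that limit.
(2) permitted from 24 March 1999 + 7 days = 31 March 1999 onward; 29 March 1999 is 2 days before the earliest permitted date.
Later steps need not be reached.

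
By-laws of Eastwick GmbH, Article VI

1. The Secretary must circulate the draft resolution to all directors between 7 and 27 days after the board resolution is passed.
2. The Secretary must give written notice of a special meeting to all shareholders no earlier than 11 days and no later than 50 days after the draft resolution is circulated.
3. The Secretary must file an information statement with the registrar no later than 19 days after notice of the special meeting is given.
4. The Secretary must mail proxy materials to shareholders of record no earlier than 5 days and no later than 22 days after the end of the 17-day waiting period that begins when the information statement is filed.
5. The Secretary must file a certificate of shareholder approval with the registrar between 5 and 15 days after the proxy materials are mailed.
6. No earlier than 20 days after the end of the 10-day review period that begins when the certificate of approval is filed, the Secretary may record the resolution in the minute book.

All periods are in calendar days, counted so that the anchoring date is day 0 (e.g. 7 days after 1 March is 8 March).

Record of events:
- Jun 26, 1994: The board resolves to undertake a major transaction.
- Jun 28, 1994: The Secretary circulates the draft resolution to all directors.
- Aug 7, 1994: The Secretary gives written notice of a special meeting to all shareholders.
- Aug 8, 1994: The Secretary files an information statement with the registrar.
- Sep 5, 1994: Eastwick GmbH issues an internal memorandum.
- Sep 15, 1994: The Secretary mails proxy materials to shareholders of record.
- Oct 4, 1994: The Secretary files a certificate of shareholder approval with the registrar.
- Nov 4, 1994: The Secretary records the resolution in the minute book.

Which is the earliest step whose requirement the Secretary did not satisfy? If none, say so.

(1) the permitted window runs from Jun 26, 1994 + 7 = Jul 3, 1994 to Jun 26, 1994 + 27 = Jul 23, 1994; Jun 28, 1994 is 5 days too early.
The procedure was therefore not followed at step 1.

Step 1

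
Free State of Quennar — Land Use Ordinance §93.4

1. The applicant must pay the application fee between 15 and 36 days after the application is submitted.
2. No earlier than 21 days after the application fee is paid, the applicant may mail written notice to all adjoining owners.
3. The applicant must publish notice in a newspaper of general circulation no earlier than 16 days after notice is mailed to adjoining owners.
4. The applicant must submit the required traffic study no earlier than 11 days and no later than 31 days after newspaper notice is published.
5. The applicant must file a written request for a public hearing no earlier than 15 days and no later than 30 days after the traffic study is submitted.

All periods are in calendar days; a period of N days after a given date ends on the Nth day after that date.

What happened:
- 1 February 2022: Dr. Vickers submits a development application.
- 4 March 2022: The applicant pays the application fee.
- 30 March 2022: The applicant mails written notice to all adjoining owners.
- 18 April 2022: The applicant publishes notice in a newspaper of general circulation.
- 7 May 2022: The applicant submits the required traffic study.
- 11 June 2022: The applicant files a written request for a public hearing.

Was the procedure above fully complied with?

Step 1 — 15 and 36 days from 1 February 2022 (when the application is submitted) are 16 February 2022 and 9 March 2022 respectively; done 4 March 2022, which is between those dates.
Step 2 — must wait 21 days from 4 March 2022 (when the application fee is paid), so not before 25 March 2022; done 30 March 2022, after the minimum wait.
Step 3 — must wait 16 days from 30 March 2022 (when notice is mailed to adjoining owners), so not before 15 April 2022; done 18 April 2022 — permitted.
Step 4 — 11 and 31 days from 18 April 2022 (when newspaper notice is published) are 29 April 2022 and 19 May 2022 respectively; done 7 May 2022 — within the window.
Step 5 — 15 and 30 days from 7 May 2022 (when the traffic study is submitted) are 22 May 2022 and 6 June 2022 respectively; 11 June 2022 is 5 days past the end of the window.

No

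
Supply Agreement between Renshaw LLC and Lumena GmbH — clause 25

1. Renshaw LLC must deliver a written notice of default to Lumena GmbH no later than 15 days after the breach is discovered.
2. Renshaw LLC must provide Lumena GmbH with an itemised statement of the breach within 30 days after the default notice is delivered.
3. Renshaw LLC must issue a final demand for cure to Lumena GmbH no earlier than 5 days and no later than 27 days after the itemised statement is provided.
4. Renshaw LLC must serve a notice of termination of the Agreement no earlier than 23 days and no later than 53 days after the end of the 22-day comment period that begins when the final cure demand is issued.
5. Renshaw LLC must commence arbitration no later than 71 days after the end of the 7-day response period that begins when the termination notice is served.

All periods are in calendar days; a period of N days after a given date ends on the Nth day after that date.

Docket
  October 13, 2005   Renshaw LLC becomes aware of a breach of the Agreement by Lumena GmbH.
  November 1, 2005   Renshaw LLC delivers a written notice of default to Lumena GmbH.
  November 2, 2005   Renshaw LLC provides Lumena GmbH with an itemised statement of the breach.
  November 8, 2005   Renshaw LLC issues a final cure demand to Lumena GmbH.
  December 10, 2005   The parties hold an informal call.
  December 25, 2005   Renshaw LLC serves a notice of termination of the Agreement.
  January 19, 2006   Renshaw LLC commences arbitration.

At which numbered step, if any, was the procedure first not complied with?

Step 1

(1) due by October 13, 2005 + 15 days = October 28, 2005; done November 1, 2005 — 4 days late.
The analysis stops there.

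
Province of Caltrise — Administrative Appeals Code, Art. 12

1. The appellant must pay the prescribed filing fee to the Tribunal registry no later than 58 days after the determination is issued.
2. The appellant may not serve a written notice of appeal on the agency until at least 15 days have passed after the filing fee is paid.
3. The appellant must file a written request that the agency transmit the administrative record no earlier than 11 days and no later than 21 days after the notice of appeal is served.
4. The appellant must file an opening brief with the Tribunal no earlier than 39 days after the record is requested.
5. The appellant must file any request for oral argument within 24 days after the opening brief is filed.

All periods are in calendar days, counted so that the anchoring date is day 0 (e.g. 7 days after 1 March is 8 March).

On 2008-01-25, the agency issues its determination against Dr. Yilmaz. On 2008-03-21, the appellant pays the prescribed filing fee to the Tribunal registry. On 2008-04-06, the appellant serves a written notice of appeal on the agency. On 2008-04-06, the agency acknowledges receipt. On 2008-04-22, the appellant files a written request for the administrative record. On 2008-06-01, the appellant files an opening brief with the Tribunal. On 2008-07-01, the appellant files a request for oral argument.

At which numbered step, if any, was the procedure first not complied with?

Step 1 — counting 58 days from 2008-01-25 (when the determination is issued) gives a deadline of 2008-03-23; done 2008-03-21 — timely.
Step 2 — must wait 15 days from 2008-03-21 (when the filing fee is paid), so not before 2008-04-05; done 2008-04-06 — permitted.
Step 3 — 11 and 21 days from 2008-04-06 (when the notice of appeal is served) are 2008-04-17 and 2008-04-27 respectively; done 2008-04-22 — within the window.
Step 4 — must wait 39 days from 2008-04-22 (when the record is requested), so not before 2008-05-31; 2008-06-01 is on or after that date.
Step 5 — counting 24 days from 2008-06-01 (when the opening brief is filed) gives a deadline of 2008-06-25; 2008-07-01 misses that deadline by 6 days.

Step 5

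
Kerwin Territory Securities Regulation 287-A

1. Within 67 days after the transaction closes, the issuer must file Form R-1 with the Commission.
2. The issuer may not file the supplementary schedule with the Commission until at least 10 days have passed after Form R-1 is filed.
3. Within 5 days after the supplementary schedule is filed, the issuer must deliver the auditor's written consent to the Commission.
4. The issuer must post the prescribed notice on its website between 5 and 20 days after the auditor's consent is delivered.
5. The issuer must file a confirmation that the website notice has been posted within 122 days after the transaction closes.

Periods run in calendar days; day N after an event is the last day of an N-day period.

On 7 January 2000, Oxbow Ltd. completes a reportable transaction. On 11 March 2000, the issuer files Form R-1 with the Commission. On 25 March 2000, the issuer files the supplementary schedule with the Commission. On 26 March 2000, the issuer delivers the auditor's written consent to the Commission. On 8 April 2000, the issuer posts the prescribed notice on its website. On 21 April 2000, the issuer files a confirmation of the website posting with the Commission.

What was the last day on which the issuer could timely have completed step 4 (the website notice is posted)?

Step 4 runs from 26 March 2000, when the auditor's consent is delivered. The window is 5–20 days after 26 March 2000; it closes on 15 April 2000.

15 April 2000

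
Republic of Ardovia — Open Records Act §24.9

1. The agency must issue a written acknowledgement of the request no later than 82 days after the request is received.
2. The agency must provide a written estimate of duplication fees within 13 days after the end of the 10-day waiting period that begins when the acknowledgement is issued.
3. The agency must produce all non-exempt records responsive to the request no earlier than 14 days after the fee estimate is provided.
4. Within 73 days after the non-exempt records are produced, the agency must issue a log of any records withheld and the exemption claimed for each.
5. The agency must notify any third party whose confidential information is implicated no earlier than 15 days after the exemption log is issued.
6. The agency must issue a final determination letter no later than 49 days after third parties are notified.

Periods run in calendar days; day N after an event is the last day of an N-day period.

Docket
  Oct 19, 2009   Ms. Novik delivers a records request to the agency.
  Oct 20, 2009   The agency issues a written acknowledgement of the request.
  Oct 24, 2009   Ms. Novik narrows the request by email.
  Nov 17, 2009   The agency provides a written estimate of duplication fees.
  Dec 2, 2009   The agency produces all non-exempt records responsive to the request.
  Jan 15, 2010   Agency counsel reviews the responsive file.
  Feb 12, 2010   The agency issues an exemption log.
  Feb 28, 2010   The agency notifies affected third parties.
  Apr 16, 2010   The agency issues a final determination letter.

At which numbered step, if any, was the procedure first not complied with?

Step 1: 82 days after Oct 19, 2009 (when the request is received) is Jan 9, 2010; Oct 20, 2009 is within that limit.
Step 2: 13 days after Oct 30, 2009 (end of the 10-day waiting period, which began when the acknowledgement is issued on Oct 20, 2009) is Nov 12, 2009; done Nov 17, 2009 — 5 days late.
The procedure was therefore not followed at step 2.

Step 2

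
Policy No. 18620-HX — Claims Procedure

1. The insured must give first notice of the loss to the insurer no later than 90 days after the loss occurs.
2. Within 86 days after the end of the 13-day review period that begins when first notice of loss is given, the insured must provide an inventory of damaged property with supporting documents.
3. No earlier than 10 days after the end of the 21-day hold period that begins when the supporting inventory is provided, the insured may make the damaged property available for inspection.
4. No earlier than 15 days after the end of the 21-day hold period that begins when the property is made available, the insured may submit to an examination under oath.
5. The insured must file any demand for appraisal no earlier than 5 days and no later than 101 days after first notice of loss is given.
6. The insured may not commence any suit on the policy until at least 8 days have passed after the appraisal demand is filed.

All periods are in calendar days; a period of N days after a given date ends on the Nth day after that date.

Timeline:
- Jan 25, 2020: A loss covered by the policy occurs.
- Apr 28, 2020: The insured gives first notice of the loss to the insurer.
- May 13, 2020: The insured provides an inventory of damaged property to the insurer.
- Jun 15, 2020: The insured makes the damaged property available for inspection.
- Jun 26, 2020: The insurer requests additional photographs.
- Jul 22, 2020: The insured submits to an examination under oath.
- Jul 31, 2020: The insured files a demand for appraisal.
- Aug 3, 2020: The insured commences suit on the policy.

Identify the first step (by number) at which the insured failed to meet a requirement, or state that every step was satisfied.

Step 1

Step 1: 90 days after Jan 25, 2020 (when the loss occurs) is Apr 24, 2020; done Apr 28, 2020 — 4 days late.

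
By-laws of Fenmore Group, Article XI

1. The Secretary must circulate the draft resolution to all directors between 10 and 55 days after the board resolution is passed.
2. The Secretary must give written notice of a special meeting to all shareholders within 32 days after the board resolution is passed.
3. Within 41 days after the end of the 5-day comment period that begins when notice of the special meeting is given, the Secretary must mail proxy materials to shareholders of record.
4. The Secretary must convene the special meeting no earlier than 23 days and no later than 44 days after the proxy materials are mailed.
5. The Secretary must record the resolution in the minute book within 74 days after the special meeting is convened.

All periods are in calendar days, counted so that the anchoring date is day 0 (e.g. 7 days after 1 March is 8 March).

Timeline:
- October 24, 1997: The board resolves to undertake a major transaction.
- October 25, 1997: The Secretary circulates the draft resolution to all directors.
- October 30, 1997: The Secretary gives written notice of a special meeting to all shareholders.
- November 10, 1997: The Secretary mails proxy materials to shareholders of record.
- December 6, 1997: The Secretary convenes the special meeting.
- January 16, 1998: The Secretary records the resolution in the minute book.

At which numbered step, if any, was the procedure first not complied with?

Step 1 — 10 and 55 days from October 24, 1997 (when the board resolution is passed) are November 3, 1997 and December 18, 1997 respectively; October 25, 1997 is 9 days too early.
The analysis stops there.

Step 1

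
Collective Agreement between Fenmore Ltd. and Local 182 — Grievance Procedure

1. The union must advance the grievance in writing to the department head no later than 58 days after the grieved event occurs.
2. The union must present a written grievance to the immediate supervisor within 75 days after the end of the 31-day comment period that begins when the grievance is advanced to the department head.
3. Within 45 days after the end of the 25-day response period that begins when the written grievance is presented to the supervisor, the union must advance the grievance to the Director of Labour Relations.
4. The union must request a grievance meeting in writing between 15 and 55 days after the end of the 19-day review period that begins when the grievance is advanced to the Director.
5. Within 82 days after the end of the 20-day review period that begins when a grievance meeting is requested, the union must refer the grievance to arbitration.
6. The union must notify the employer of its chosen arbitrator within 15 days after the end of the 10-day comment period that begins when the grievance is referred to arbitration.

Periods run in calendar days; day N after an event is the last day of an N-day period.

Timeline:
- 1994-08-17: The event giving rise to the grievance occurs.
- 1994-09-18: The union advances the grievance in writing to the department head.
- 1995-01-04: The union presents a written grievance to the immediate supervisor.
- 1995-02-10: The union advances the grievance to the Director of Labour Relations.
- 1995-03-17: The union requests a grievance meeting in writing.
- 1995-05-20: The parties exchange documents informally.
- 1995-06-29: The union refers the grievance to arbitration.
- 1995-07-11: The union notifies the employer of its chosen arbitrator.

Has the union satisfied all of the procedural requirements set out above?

No

Step 1 — counting 58 days from 1994-08-17 (when the grieved event occurs) gives a deadline of 1994-10-14; done 1994-09-18 — timely.
Step 2 — counting 75 days from 1994-10-19 (end of the 31-day comment period, which began when the grievance is advanced to the department head on 1994-09-18) gives a deadline of 1995-01-02; 1995-01-04 misses that deadline by 2 days.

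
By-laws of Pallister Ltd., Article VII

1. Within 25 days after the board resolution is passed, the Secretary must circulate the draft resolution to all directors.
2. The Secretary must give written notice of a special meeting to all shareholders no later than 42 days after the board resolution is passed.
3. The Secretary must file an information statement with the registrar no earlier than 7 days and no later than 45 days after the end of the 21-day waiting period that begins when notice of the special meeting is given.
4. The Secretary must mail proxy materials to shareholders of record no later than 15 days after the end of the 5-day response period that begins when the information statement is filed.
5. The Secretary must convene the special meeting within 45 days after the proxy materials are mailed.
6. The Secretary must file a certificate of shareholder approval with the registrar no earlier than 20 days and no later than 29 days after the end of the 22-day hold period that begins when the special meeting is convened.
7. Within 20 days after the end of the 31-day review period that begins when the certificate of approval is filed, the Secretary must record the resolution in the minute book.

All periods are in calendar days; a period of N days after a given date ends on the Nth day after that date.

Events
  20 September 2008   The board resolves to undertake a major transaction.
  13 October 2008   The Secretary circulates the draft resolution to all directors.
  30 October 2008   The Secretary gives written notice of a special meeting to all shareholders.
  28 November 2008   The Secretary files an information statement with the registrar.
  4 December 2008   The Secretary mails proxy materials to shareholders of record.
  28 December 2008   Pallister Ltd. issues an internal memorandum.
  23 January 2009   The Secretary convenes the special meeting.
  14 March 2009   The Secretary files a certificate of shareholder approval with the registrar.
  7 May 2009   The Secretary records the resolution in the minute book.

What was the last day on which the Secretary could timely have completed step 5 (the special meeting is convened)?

18 January 2009

Step 5 runs from 4 December 2008, when the proxy materials are mailed. 45 days after 4 December 2008 is 18 January 2009.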